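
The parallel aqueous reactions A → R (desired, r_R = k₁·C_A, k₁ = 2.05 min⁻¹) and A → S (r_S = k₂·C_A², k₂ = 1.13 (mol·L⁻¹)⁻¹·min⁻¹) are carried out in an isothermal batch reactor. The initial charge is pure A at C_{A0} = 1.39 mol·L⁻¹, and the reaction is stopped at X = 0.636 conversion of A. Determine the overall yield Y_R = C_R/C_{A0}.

C_A = C_{A0}(1−X) = 0.5060 mol·L⁻¹.
Along a PFR/batch, dC_R/dC_A = −r_R/(r_R+r_S) = −k₁/(k₁+k₂·C_A).
Integrating from C_{A0} to C_A: C_R = (2.05/1.13)·ln[(2.05+1.13·1.39)/(2.05+1.13·0.506)] = 1.814·ln(3.621/2.622) = 0.5857 mol·L⁻¹.
Y_R = C_R/C_{A0} = 0.5857/1.39 = 0.421.

0.421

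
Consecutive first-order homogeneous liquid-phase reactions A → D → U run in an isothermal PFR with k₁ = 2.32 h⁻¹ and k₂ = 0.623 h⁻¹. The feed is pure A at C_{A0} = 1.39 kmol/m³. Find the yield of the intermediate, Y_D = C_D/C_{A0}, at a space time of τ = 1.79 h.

0.427

The intermediate concentration in a first-order A→B→C sequence is C_D = k₁C_{A0}(e^(−k₁τ) − e^(−k₂τ))/(k₂−k₁).
e^(−k₁τ) = e^(−2.32×1.79) = e^(−4.153) = 0.01572; e^(−k₂τ) = e^(−1.115) = 0.3279.
C_D = 2.32×1.39/(0.623−2.32) × (0.01572−0.3279) = (-1.900)×(-0.3121) = 0.5932 kmol/m³.
Y_D = C_D/C_{A0} = 0.5932/1.39 = 0.427.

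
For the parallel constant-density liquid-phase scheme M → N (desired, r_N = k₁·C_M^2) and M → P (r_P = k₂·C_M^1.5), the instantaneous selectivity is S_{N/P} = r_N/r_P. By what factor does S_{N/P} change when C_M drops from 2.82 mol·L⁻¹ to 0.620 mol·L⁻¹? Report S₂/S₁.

0.469

S_{N/P} = (k₁/k₂)·C_M^0.5, so S₂/S₁ = (C_{M,2}/C_{M,1})^0.5.
= (0.620/2.82)^0.5 = (0.2199)^0.5 = 0.469.
Selectivity toward N falls as C_M falls — high-concentration operation is favoured.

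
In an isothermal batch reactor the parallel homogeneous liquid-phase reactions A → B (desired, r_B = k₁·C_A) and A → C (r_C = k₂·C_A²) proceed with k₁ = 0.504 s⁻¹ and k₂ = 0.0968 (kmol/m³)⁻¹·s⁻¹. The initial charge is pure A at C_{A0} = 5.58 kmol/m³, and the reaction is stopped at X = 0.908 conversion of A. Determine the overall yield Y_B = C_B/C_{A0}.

C_A = C_{A0}(1−X) = 0.5134 kmol/m³.
Along a PFR/batch, dC_B/dC_A = −r_B/(r_B+r_C) = −k₁/(k₁+k₂·C_A).
Integrating from C_{A0} to C_A: C_B = (0.504/0.0968)·ln[(0.504+0.0968·5.58)/(0.504+0.0968·0.513)] = 5.207·ln(1.044/0.5537) = 3.303 kmol/m³.
Y_B = C_B/C_{A0} = 3.303/5.58 = 0.592.

0.592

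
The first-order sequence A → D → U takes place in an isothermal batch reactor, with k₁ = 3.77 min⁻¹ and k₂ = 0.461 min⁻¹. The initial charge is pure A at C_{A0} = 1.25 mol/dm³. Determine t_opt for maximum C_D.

The intermediate peaks when r₁ = r₂, i.e. k₁e^(−k₁t) = k₂e^(−k₂t), giving t_opt = ln(k₂/k₁)/(k₂−k₁).
= ln(0.461/3.77)/(0.461−3.77) = ln(0.1223)/-3.309 = -2.101/-3.309 = 0.635 min.

0.635 min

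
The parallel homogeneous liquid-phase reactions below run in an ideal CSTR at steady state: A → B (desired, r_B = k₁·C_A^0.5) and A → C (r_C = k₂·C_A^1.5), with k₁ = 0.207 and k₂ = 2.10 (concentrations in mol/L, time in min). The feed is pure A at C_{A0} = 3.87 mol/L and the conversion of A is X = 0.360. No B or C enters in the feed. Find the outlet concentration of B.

0.0533 mol/L

Exit C_A = C_{A0}(1−X) = 3.87×0.640 = 2.477 mol/L.
Rates in a CSTR are evaluated at the outlet concentration: r_B = 0.207×2.477^0.5 = 0.3258, r_C = 2.10×2.477^1.5 = 8.186.
Fraction of consumed A going to B: r_B/(r_B+r_C) = 0.03827.
C_B = 0.03827·C_{A0}·X = 0.03827×3.87×0.360 = 0.0533 mol/L.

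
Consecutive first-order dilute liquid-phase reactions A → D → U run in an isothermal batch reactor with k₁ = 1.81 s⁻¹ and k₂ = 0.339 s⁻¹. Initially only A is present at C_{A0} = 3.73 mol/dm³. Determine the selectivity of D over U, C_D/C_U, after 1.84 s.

Solving the coupled first-order balances gives C_D(t) = [k₁/(k₂−k₁)]·C_{A0}·(e^(−k₁t) − e^(−k₂t)).
e^(−k₁t) = e^(−1.81×1.84) = e^(−3.330) = 0.03578; e^(−k₂t) = e^(−0.6238) = 0.5359.
C_D = 1.81×3.73/(0.339−1.81) × (0.03578−0.5359) = (-4.590)×(-0.5001) = 2.295 mol/dm³.
C_A = C_{A0}e^(−k₁t) = 0.1335 mol/dm³, so C_U = C_{A0}−C_A−C_D = 1.301 mol/dm³; C_D/C_U = 1.76.

1.76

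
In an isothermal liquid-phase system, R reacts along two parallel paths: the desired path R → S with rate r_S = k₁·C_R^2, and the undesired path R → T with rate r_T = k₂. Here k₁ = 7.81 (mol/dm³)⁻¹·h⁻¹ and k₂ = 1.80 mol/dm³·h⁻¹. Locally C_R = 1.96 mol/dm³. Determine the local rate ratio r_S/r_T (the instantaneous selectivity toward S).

16.7

S_{S/T} = r_S/r_T = (k₁·C_R^2)/(k₂) = (k₁/k₂)·C_R^2.
= (7.81×1.960^2) / (1.80) = 30.00/1.800 = 16.7.
Since the desired path is higher order in R, keeping C_R high (PFR or concentrated feed) favours S.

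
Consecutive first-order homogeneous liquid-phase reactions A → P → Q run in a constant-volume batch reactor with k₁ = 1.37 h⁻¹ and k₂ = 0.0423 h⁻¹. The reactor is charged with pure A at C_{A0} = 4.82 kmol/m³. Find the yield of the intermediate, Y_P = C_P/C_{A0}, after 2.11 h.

0.886

The intermediate concentration in a first-order A→B→C sequence is C_P = k₁C_{A0}(e^(−k₁t) − e^(−k₂t))/(k₂−k₁).
e^(−k₁t) = e^(−1.37×2.11) = e^(−2.891) = 0.05554; e^(−k₂t) = e^(−0.08925) = 0.9146.
C_P = 1.37×4.82/(0.0423−1.37) × (0.05554−0.9146) = (-4.974)×(-0.8591) = 4.273 kmol/m³.
Y_P = C_P/C_{A0} = 4.273/4.82 = 0.886.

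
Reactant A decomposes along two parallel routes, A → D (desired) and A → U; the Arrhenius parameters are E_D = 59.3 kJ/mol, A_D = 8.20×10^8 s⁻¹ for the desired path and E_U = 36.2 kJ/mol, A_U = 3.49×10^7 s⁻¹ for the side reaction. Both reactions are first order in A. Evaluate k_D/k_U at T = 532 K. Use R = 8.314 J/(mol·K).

0.127

Since both paths have the same order in A, the concentration cancels and S_{D/U} = k_D/k_U = (A_D/A_U)·exp[(E_U−E_D)/(RT)].
(E_U−E_D)/(RT) = (36.2−59.3)×10³/(8.314×532) = -23100/4423 = -5.223.
k_D/k_U = (8.20×10^8/3.49×10^7)·exp(-5.223) = 23.50 × 0.005393 = 0.127.
Since E_D > E_U, raising the temperature improves selectivity toward D.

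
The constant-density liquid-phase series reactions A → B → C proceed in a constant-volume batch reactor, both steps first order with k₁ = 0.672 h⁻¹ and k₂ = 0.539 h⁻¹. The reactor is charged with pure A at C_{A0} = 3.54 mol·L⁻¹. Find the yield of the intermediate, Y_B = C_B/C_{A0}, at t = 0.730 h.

0.315

The intermediate concentration in a first-order A→B→C sequence is C_B = k₁C_{A0}(e^(−k₁t) − e^(−k₂t))/(k₂−k₁).
e^(−k₁t) = e^(−0.672×0.730) = e^(−0.4906) = 0.6123; e^(−k₂t) = e^(−0.3935) = 0.6747.
C_B = 0.672×3.54/(0.539−0.672) × (0.6123−0.6747) = (-17.89)×(-0.06243) = 1.117 mol·L⁻¹.
Y_B = C_B/C_{A0} = 1.117/3.54 = 0.315.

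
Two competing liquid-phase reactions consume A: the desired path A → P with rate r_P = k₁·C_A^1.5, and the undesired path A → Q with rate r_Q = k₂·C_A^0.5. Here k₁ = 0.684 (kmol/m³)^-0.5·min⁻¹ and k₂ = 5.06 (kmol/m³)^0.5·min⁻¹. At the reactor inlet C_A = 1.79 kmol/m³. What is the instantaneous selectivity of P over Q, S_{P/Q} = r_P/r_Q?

0.242

S_{P/Q} = r_P/r_Q = (k₁·C_A^1.5)/(k₂·C_A^0.5) = (k₁/k₂)·C_A.
= (0.684×1.790^1.5) / (5.06×1.790^0.5) = 1.638/6.770 = 0.242.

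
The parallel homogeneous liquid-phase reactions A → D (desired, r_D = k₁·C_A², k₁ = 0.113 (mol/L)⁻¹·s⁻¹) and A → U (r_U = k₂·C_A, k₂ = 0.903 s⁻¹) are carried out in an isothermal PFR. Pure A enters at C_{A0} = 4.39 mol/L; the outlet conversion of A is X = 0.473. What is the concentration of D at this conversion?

0.609 mol/L

C_A = C_{A0}(1−X) = 2.314 mol/L.
Along a PFR/batch, dC_U/dC_A = −r_U/(r_D+r_U) = −k₂/(k₂+k₁·C_A).
Integrating from C_{A0} to C_A: C_U = (0.903/0.113)·ln[(0.903+0.113·4.39)/(0.903+0.113·2.31)] = 7.991·ln(1.399/1.164) = 1.467 mol/L.
Then C_D = (C_{A0}−C_A) − C_U = 2.076 − 1.467 = 0.6095 mol/L.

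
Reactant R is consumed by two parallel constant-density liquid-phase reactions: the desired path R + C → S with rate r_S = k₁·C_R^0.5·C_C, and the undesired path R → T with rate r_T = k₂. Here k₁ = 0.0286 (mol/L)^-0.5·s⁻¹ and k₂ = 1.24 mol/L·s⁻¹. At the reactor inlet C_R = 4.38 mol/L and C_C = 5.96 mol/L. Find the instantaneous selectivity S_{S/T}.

S_{S/T} = r_S/r_T = (k₁·C_R^0.5·C_C)/(k₂) = (k₁/k₂)·C_R^0.5·C_C.
= (0.0286×4.380^0.5×5.960) / (1.24) = 0.3567/1.240 = 0.288.
Since the desired path is higher order in R, keeping C_R high (PFR or concentrated feed) favours S.

0.288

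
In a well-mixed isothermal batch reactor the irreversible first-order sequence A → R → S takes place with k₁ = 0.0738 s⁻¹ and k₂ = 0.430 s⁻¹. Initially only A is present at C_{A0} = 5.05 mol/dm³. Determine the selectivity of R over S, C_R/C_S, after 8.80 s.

Solving the coupled first-order balances gives C_R(t) = [k₁/(k₂−k₁)]·C_{A0}·(e^(−k₁t) − e^(−k₂t)).
e^(−k₁t) = e^(−0.0738×8.80) = e^(−0.6494) = 0.5223; e^(−k₂t) = e^(−3.784) = 0.02273.
C_R = 0.0738×5.05/(0.430−0.0738) × (0.5223−0.02273) = 1.046×0.4996 = 0.5227 mol/dm³.
C_A = C_{A0}e^(−k₁t) = 2.638 mol/dm³, so C_S = C_{A0}−C_A−C_R = 1.889 mol/dm³; C_R/C_S = 0.277.

0.277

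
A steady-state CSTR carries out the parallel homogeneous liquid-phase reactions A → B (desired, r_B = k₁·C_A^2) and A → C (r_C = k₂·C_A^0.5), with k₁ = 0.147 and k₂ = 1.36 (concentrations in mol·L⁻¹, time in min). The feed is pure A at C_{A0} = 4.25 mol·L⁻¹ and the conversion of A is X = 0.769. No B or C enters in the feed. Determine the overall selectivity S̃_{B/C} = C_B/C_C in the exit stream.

0.105

Exit C_A = C_{A0}(1−X) = 4.25×0.231 = 0.9817 mol·L⁻¹.
A CSTR operates uniformly at the exit composition, giving r_B = 0.1417 and r_C = 1.348 (each k·C_A^n at C_A = 0.9817).
Overall selectivity = C_B/C_C = r_Bτ/(r_Cτ) = r_B/r_C = 0.105.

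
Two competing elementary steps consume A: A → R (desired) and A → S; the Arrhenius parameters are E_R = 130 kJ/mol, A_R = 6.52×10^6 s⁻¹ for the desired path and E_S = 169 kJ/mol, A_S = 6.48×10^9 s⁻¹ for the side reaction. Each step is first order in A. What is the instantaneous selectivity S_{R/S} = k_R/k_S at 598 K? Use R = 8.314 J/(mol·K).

2.57

With equal orders, S_{R/S} = k_R/k_S = (A_R/A_S)·exp[(E_S−E_R)/(RT)].
(E_S−E_R)/(RT) = (169−130)×10³/(8.314×598) = 39000/4972 = 7.844.
k_R/k_S = (6.52×10^6/6.48×10^9)·exp(7.844) = 0.001006 × 2551 = 2.57.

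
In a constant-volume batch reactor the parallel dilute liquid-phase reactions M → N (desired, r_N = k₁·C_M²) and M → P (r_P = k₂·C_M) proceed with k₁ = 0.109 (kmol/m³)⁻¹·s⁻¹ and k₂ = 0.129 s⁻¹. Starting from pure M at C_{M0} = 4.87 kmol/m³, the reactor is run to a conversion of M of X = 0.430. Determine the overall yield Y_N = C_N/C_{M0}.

0.327

C_M = C_{M0}(1−X) = 2.776 kmol/m³.
Along a PFR/batch, dC_P/dC_M = −r_P/(r_N+r_P) = −k₂/(k₂+k₁·C_M).
Integrating from C_{M0} to C_M: C_P = (0.129/0.109)·ln[(0.129+0.109·4.87)/(0.129+0.109·2.78)] = 1.183·ln(0.6598/0.4316) = 0.5024 kmol/m³.
Then C_N = (C_{M0}−C_M) − C_P = 2.094 − 0.5024 = 1.592 kmol/m³.
Y_N = C_N/C_{M0} = 1.592/4.87 = 0.327.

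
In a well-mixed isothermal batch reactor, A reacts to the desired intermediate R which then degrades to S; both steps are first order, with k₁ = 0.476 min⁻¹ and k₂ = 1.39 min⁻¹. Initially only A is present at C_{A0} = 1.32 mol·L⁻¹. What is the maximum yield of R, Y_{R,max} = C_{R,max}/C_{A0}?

0.196

Evaluating C_R at t_opt = ln(k₂/k₁)/(k₂−k₁) gives C_{R,max}/C_{A0} = (k₁/k₂)^[k₂/(k₂−k₁)].
= (0.476/1.39)^(1.39/(1.39−0.476)) = (0.3424)^(1.521) = 0.1960.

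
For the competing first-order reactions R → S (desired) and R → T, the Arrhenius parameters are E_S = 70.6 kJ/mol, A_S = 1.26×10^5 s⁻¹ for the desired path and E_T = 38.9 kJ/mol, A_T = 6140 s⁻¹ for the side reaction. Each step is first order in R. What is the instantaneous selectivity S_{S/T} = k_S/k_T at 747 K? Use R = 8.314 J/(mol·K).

0.125

With equal orders, S_{S/T} = k_S/k_T = (A_S/A_T)·exp[(E_T−E_S)/(RT)].
(E_T−E_S)/(RT) = (38.9−70.6)×10³/(8.314×747) = -31700/6211 = -5.104.
k_S/k_T = (1.26×10^5/6140)·exp(-5.104) = 20.52 × 0.006071 = 0.125.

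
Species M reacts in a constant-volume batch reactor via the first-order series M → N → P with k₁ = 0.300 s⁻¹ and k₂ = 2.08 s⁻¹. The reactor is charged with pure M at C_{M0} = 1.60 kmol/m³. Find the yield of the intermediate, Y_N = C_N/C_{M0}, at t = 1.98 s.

The intermediate concentration in a first-order A→B→C sequence is C_N = k₁C_{M0}(e^(−k₁t) − e^(−k₂t))/(k₂−k₁).
e^(−k₁t) = e^(−0.300×1.98) = e^(−0.5940) = 0.5521; e^(−k₂t) = e^(−4.118) = 0.01627.
C_N = 0.300×1.60/(2.08−0.300) × (0.5521−0.01627) = 0.2697×0.5358 = 0.1445 kmol/m³.
Y_N = C_N/C_{M0} = 0.1445/1.60 = 0.0903.

0.0903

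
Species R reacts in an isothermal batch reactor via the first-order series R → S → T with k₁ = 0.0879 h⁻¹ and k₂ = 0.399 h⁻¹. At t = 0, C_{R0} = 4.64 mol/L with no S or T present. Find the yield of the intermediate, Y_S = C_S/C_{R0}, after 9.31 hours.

0.118

For first-order series with pure R initially, C_S(t) = k₁C_{R0}/(k₂−k₁)·(e^(−k₁t) − e^(−k₂t)).
e^(−k₁t) = e^(−0.0879×9.31) = e^(−0.8183) = 0.4412; e^(−k₂t) = e^(−3.715) = 0.02436.
C_S = 0.0879×4.64/(0.399−0.0879) × (0.4412−0.02436) = 1.311×0.4168 = 0.5464 mol/L.
Y_S = C_S/C_{R0} = 0.5464/4.64 = 0.118.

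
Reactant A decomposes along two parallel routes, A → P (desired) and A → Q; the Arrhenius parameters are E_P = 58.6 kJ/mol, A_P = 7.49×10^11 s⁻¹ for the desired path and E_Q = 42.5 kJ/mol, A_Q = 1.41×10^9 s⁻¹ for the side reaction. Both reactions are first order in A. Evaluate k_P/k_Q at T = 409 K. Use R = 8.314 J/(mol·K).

4.67

Since both paths have the same order in A, the concentration cancels and S_{P/Q} = k_P/k_Q = (A_P/A_Q)·exp[(E_Q−E_P)/(RT)].
(E_Q−E_P)/(RT) = (42.5−58.6)×10³/(8.314×409) = -16100/3400 = -4.735.
k_P/k_Q = (7.49×10^11/1.41×10^9)·exp(-4.735) = 531.2 × 0.008785 = 4.67.
Since E_P > E_Q, raising the temperature improves selectivity toward P.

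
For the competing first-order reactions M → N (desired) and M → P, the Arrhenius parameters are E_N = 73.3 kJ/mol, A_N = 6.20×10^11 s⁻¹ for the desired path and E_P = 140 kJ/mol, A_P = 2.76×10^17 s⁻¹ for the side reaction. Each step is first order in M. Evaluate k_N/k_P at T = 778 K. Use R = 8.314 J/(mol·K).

With equal orders, S_{N/P} = k_N/k_P = (A_N/A_P)·exp[(E_P−E_N)/(RT)].
(E_P−E_N)/(RT) = (140−73.3)×10³/(8.314×778) = 66700/6468 = 10.31.
k_N/k_P = (6.20×10^11/2.76×10^17)·exp(10.31) = 2.246×10^-6 × 30087 = 0.0676.
Since E_N < E_P, lowering the temperature improves selectivity toward N.

0.0676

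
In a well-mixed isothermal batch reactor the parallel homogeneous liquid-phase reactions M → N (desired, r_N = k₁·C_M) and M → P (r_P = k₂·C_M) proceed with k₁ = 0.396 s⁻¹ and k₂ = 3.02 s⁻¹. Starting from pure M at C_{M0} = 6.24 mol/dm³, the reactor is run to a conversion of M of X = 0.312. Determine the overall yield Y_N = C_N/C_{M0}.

C_M = C_{M0}(1−X) = 4.293 mol/dm³.
Both paths are first order in M, so the instantaneous fraction to N is constant: dC_N/d(−C_M) = k₁/(k₁+k₂) = 0.1159.
C_N = 0.1159·(C_{M0}−C_M) = 0.1159×1.947 = 0.226 mol/dm³.
Y_N = C_N/C_{M0} = 0.2257/6.24 = 0.0362.

0.0362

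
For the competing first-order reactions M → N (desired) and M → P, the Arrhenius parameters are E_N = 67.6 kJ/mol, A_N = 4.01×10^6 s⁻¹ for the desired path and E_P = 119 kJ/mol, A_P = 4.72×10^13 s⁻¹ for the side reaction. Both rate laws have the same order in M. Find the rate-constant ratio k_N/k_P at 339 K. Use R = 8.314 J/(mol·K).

Since both paths have the same order in M, the concentration cancels and S_{N/P} = k_N/k_P = (A_N/A_P)·exp[(E_P−E_N)/(RT)].
(E_P−E_N)/(RT) = (119−67.6)×10³/(8.314×339) = 51400/2818 = 18.24.
k_N/k_P = (4.01×10^6/4.72×10^13)·exp(18.24) = 8.496×10^-8 × 8.322×10^7 = 7.07.
Since E_N < E_P, lowering the temperature improves selectivity toward N.

7.07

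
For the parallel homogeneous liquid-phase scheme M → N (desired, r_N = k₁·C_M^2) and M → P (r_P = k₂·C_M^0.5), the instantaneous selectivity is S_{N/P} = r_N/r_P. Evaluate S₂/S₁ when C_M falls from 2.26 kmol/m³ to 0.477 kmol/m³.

S_{N/P} = (k₁/k₂)·C_M^1.5, so S₂/S₁ = (C_{M,2}/C_{M,1})^1.5.
= (0.477/2.26)^1.5 = (0.2111)^1.5 = 0.0970.
Selectivity toward N falls as C_M falls — high-concentration operation is favoured.

0.0970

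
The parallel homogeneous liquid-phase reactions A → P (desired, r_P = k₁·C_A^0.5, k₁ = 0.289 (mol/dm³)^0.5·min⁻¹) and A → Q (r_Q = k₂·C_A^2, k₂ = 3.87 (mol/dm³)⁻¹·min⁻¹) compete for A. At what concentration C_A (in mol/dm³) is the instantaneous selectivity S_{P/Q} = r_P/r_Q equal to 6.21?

S_{P/Q} = (k₁/k₂)·C_A^-1.5 ⇒ C_A = (S·k₂/k₁)^(1/(-1.5)).
= (6.21×3.87/0.289)^(-0.6667) = (83.16)^(-0.6667) = 0.0525 mol/dm³.

0.0525 mol/dm³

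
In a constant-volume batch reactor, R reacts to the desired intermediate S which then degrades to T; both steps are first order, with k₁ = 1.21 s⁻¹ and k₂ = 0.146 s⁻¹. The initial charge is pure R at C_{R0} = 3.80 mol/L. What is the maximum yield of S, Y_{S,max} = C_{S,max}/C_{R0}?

Evaluating C_S at t_opt = ln(k₂/k₁)/(k₂−k₁) gives C_{S,max}/C_{R0} = (k₁/k₂)^[k₂/(k₂−k₁)].
= (1.21/0.146)^(0.146/(0.146−1.21)) = (8.288)^(-0.1372) = 0.7481.

0.748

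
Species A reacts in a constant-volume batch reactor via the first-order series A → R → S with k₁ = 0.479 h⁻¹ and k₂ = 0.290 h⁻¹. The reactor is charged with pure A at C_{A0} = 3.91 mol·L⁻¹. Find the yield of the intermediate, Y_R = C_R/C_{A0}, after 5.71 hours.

0.319

Solving the coupled first-order balances gives C_R(t) = [k₁/(k₂−k₁)]·C_{A0}·(e^(−k₁t) − e^(−k₂t)).
e^(−k₁t) = e^(−0.479×5.71) = e^(−2.735) = 0.06489; e^(−k₂t) = e^(−1.656) = 0.1909.
C_R = 0.479×3.91/(0.290−0.479) × (0.06489−0.1909) = (-9.909)×(-0.1260) = 1.249 mol·L⁻¹.
Y_R = C_R/C_{A0} = 1.249/3.91 = 0.319.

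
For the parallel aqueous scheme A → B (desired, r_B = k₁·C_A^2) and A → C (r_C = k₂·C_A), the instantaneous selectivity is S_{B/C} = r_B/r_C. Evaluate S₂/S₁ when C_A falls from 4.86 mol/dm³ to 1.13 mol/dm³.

S_{B/C} = (k₁/k₂)·C_A, so S₂/S₁ = (C_{A,2}/C_{A,1}).
= 1.13/4.86 = 0.233.
Selectivity toward B falls as C_A falls — high-concentration operation is favoured.

0.233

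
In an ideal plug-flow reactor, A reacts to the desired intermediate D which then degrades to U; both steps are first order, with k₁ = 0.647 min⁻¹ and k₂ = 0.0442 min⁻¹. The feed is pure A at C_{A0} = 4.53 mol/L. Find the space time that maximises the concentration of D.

4.45 min

The intermediate peaks when r₁ = r₂, i.e. k₁e^(−k₁τ) = k₂e^(−k₂τ), giving τ_opt = ln(k₂/k₁)/(k₂−k₁).
= ln(0.0442/0.647)/(0.0442−0.647) = ln(0.06832)/-0.6028 = -2.684/-0.6028 = 4.45 min.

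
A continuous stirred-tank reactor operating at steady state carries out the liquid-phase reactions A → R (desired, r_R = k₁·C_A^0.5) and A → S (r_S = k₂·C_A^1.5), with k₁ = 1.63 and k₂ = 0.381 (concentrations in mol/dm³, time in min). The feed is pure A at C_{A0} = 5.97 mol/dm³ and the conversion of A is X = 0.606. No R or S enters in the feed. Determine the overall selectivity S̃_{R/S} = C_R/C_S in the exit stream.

Exit C_A = C_{A0}(1−X) = 5.97×0.394 = 2.352 mol/dm³.
In a CSTR the entire volume is at exit conditions, so r_R = 1.63×2.352^0.5 = 2.500 and r_S = 0.381×2.352^1.5 = 1.374.
Overall selectivity = C_R/C_S = r_Rτ/(r_Sτ) = r_R/r_S = 1.82.

1.82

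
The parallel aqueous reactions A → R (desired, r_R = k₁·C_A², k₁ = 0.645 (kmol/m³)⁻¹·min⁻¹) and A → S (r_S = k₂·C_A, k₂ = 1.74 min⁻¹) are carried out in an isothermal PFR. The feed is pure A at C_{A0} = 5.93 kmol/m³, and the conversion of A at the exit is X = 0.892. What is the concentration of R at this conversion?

2.73 kmol/m³

C_A = C_{A0}(1−X) = 0.6404 kmol/m³.
Along a PFR/batch, dC_S/dC_A = −r_S/(r_R+r_S) = −k₂/(k₂+k₁·C_A).
Integrating from C_{A0} to C_A: C_S = (1.74/0.645)·ln[(1.74+0.645·5.93)/(1.74+0.645·0.640)] = 2.698·ln(5.565/2.153) = 2.562 kmol/m³.
Then C_R = (C_{A0}−C_A) − C_S = 5.290 − 2.562 = 2.728 kmol/m³.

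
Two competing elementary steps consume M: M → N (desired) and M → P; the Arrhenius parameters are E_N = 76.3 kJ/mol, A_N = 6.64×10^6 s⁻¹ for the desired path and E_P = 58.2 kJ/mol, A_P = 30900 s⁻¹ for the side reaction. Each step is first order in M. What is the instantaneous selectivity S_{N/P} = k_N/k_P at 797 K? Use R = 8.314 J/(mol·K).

k_N/k_P = (A_N/A_P)·exp[−(E_N−E_P)/(RT)] = (A_N/A_P)·exp[(E_P−E_N)/(RT)].
(E_P−E_N)/(RT) = (58.2−76.3)×10³/(8.314×797) = -18100/6626 = -2.732.
k_N/k_P = (6.64×10^6/30900)·exp(-2.732) = 214.9 × 0.06512 = 14.0.
Since E_N > E_P, raising the temperature improves selectivity toward N.

14.0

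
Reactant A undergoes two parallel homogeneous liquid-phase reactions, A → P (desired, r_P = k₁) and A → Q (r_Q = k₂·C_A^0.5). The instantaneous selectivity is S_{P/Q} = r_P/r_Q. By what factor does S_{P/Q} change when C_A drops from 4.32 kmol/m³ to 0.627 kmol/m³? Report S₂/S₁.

2.62

S_{P/Q} = (k₁/k₂)·C_A^-0.5, so S₂/S₁ = (C_{A,2}/C_{A,1})^-0.5.
= (0.627/4.32)^(-0.5) = (0.1451)^(-0.5) = 2.62.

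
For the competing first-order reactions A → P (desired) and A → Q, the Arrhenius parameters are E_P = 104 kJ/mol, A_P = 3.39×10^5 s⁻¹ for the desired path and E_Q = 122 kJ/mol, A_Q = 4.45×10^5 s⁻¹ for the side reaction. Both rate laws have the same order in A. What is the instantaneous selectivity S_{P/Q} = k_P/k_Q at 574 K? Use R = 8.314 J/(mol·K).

Since both paths have the same order in A, the concentration cancels and S_{P/Q} = k_P/k_Q = (A_P/A_Q)·exp[(E_Q−E_P)/(RT)].
(E_Q−E_P)/(RT) = (122−104)×10³/(8.314×574) = 18000/4772 = 3.772.
k_P/k_Q = (3.39×10^5/4.45×10^5)·exp(3.772) = 0.7618 × 43.46 = 33.1.
Since E_P < E_Q, lowering the temperature improves selectivity toward P.

33.1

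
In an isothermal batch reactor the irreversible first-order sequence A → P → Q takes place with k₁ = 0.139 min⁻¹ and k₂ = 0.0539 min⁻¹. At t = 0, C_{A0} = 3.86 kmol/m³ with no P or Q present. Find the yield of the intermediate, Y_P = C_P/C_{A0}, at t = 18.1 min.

Solving the coupled first-order balances gives C_P(t) = [k₁/(k₂−k₁)]·C_{A0}·(e^(−k₁t) − e^(−k₂t)).
e^(−k₁t) = e^(−0.139×18.1) = e^(−2.516) = 0.08079; e^(−k₂t) = e^(−0.9756) = 0.3770.
C_P = 0.139×3.86/(0.0539−0.139) × (0.08079−0.3770) = (-6.305)×(-0.2962) = 1.867 kmol/m³.
Y_P = C_P/C_{A0} = 1.867/3.86 = 0.484.

0.484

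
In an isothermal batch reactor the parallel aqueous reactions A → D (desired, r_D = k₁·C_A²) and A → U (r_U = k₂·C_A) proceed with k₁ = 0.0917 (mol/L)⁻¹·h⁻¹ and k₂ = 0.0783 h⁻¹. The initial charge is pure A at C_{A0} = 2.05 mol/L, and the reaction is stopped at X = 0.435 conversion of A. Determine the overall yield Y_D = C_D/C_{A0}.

0.282

C_A = C_{A0}(1−X) = 1.158 mol/L.
Along a PFR/batch, dC_U/dC_A = −r_U/(r_D+r_U) = −k₂/(k₂+k₁·C_A).
Integrating from C_{A0} to C_A: C_U = (0.0783/0.0917)·ln[(0.0783+0.0917·2.05)/(0.0783+0.0917·1.16)] = 0.8539·ln(0.2663/0.1845) = 0.3132 mol/L.
Then C_D = (C_{A0}−C_A) − C_U = 0.8918 − 0.3132 = 0.5785 mol/L.
Y_D = C_D/C_{A0} = 0.5785/2.05 = 0.282.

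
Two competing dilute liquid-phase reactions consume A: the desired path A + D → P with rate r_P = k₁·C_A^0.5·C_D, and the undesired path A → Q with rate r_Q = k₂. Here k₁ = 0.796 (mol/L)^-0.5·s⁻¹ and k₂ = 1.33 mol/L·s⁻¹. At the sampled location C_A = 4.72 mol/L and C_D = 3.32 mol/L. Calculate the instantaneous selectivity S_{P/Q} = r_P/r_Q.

4.32

S_{P/Q} = r_P/r_Q = (k₁·C_A^0.5·C_D)/(k₂) = (k₁/k₂)·C_A^0.5·C_D.
= (0.796×4.720^0.5×3.320) / (1.33) = 5.741/1.330 = 4.32.
Since the desired path is higher order in A, keeping C_A high (PFR or concentrated feed) favours P.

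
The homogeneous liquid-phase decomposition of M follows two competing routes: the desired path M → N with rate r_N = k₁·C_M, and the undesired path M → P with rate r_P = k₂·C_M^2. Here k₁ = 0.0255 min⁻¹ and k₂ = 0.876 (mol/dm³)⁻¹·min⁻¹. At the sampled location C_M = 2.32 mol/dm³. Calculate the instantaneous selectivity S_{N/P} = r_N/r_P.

0.0125

S_{N/P} = r_N/r_P = (k₁·C_M)/(k₂·C_M^2) = (k₁/k₂)·C_M⁻¹.
= (0.0255×2.320) / (0.876×2.320^2) = 0.05916/4.715 = 0.0125.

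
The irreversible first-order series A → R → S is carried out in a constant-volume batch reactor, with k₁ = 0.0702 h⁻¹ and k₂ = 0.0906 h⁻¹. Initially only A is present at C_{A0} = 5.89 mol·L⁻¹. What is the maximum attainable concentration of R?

1.90 mol·L⁻¹

For a first-order series the maximum intermediate yield is C_{R,max}/C_{A0} = (k₁/k₂)^[k₂/(k₂−k₁)].
= (0.0702/0.0906)^(0.0906/(0.0906−0.0702)) = (0.7748)^(4.441) = 0.3221.
C_{R,max} = 0.3221×5.89 = 1.90 mol·L⁻¹.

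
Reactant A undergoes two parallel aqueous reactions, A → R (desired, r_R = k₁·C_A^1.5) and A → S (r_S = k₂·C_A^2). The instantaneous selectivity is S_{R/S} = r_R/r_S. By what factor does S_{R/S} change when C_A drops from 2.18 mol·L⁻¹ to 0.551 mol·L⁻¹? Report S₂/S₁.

S_{R/S} = (k₁/k₂)·C_A^-0.5, so S₂/S₁ = (C_{A,2}/C_{A,1})^-0.5.
= (0.551/2.18)^(-0.5) = (0.2528)^(-0.5) = 1.99.

1.99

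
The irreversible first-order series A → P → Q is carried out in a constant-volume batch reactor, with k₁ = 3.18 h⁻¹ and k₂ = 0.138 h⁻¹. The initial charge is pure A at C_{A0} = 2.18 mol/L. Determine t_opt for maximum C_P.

Setting dC_P/dt = 0 gives t_opt = ln(k₂/k₁)/(k₂−k₁).
= ln(0.138/3.18)/(0.138−3.18) = ln(0.04340)/-3.042 = -3.137/-3.042 = 1.03 h.

1.03 h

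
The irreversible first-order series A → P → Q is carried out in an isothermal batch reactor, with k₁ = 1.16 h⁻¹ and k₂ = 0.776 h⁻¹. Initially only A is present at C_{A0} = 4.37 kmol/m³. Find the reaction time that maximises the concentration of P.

1.05 h

Setting dC_P/dt = 0 gives t_opt = ln(k₂/k₁)/(k₂−k₁).
= ln(0.776/1.16)/(0.776−1.16) = ln(0.6690)/-0.3840 = -0.4020/-0.3840 = 1.05 h.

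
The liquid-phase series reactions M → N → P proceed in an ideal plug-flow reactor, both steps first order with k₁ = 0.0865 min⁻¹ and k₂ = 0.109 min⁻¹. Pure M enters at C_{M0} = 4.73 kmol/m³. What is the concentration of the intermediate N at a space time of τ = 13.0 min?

1.50 kmol/m³

The intermediate concentration in a first-order A→B→C sequence is C_N = k₁C_{M0}(e^(−k₁τ) − e^(−k₂τ))/(k₂−k₁).
e^(−k₁τ) = e^(−0.0865×13.0) = e^(−1.124) = 0.3248; e^(−k₂τ) = e^(−1.417) = 0.2424.
C_N = 0.0865×4.73/(0.109−0.0865) × (0.3248−0.2424) = 18.18×0.08237 = 1.498 kmol/m³.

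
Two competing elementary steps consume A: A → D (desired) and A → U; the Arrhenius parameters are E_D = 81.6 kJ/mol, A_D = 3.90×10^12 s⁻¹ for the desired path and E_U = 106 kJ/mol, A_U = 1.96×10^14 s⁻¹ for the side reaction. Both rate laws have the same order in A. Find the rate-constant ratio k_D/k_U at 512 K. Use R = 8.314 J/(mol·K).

6.14

Since both paths have the same order in A, the concentration cancels and S_{D/U} = k_D/k_U = (A_D/A_U)·exp[(E_U−E_D)/(RT)].
(E_U−E_D)/(RT) = (106−81.6)×10³/(8.314×512) = 24400/4257 = 5.732.
k_D/k_U = (3.90×10^12/1.96×10^14)·exp(5.732) = 0.01990 × 308.6 = 6.14.
Since E_D < E_U, lowering the temperature improves selectivity toward D.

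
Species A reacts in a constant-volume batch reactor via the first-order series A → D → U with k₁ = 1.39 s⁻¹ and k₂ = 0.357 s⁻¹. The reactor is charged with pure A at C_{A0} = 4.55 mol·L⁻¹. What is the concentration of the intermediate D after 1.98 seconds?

2.63 mol·L⁻¹

For first-order series with pure A initially, C_D(t) = k₁C_{A0}/(k₂−k₁)·(e^(−k₁t) − e^(−k₂t)).
e^(−k₁t) = e^(−1.39×1.98) = e^(−2.752) = 0.06379; e^(−k₂t) = e^(−0.7069) = 0.4932.
C_D = 1.39×4.55/(0.357−1.39) × (0.06379−0.4932) = (-6.122)×(-0.4294) = 2.629 mol·L⁻¹.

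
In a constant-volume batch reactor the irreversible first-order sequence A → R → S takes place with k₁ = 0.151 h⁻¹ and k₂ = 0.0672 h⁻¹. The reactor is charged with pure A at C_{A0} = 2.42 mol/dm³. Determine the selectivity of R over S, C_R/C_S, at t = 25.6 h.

0.410

Solving the coupled first-order balances gives C_R(t) = [k₁/(k₂−k₁)]·C_{A0}·(e^(−k₁t) − e^(−k₂t)).
e^(−k₁t) = e^(−0.151×25.6) = e^(−3.866) = 0.02095; e^(−k₂t) = e^(−1.720) = 0.1790.
C_R = 0.151×2.42/(0.0672−0.151) × (0.02095−0.1790) = (-4.361)×(-0.1581) = 0.6892 mol/dm³.
C_A = C_{A0}e^(−k₁t) = 0.05070 mol/dm³, so C_S = C_{A0}−C_A−C_R = 1.680 mol/dm³; C_R/C_S = 0.410.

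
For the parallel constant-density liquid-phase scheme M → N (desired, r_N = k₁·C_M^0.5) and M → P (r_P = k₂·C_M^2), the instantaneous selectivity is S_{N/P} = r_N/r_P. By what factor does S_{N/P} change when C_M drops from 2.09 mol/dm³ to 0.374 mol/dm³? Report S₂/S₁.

13.2

S_{N/P} = (k₁/k₂)·C_M^-1.5, so S₂/S₁ = (C_{M,2}/C_{M,1})^-1.5.
= (0.374/2.09)^(-1.5) = (0.1789)^(-1.5) = 13.2.
Selectivity toward N rises as C_M falls — low-concentration operation is favoured.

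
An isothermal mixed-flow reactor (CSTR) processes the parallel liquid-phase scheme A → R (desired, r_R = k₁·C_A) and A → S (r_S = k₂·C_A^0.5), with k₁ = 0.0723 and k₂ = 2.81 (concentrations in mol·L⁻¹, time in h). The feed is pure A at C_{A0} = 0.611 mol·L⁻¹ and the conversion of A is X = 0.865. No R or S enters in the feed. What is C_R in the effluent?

Exit C_A = C_{A0}(1−X) = 0.611×0.135 = 0.08249 mol·L⁻¹.
Rates in a CSTR are evaluated at the outlet concentration: r_R = 0.0723×0.08249 = 0.005964, r_S = 2.81×0.08249^0.5 = 0.8070.
Fraction of consumed A going to R: r_R/(r_R+r_S) = 0.007335.
C_R = 0.007335·C_{A0}·X = 0.007335×0.611×0.865 = 0.00388 mol·L⁻¹.

0.00388 mol·L⁻¹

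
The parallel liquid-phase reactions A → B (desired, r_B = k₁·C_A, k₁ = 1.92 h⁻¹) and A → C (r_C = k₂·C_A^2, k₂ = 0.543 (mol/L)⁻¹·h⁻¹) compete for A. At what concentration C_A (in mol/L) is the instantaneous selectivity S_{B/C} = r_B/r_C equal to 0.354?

9.99 mol/L

S_{B/C} = (k₁/k₂)·C_A⁻¹ ⇒ C_A = (S·k₂/k₁)^(-1).
= (0.354×0.543/1.92)^(-1) = (0.1001)^(-1) = 9.99 mol/L.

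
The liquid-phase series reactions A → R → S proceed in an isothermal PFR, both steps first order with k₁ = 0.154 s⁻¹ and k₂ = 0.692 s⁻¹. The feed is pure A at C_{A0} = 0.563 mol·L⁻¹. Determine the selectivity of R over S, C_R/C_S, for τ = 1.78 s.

1.27

The intermediate concentration in a first-order A→B→C sequence is C_R = k₁C_{A0}(e^(−k₁τ) − e^(−k₂τ))/(k₂−k₁).
e^(−k₁τ) = e^(−0.154×1.78) = e^(−0.2741) = 0.7602; e^(−k₂τ) = e^(−1.232) = 0.2918.
C_R = 0.154×0.563/(0.692−0.154) × (0.7602−0.2918) = 0.1612×0.4685 = 0.07550 mol·L⁻¹.
C_A = C_{A0}e^(−k₁τ) = 0.4280 mol·L⁻¹, so C_S = C_{A0}−C_A−C_R = 0.05949 mol·L⁻¹; C_R/C_S = 1.27.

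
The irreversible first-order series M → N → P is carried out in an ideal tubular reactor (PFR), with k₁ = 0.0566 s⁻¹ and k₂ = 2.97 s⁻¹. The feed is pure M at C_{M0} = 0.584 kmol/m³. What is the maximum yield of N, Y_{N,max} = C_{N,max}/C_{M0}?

0.0176

Evaluating C_N at τ_opt = ln(k₂/k₁)/(k₂−k₁) gives C_{N,max}/C_{M0} = (k₁/k₂)^[k₂/(k₂−k₁)].
= (0.0566/2.97)^(2.97/(2.97−0.0566)) = (0.01906)^(1.019) = 0.01765.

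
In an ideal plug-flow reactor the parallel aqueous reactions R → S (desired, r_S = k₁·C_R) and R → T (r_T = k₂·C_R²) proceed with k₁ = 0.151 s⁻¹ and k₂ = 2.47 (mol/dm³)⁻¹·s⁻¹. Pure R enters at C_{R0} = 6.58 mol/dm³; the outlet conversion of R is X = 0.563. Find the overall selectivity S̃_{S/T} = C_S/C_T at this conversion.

C_R = C_{R0}(1−X) = 2.875 mol/dm³.
Along a PFR/batch, dC_S/dC_R = −r_S/(r_S+r_T) = −k₁/(k₁+k₂·C_R).
Integrating from C_{R0} to C_R: C_S = (0.151/2.47)·ln[(0.151+2.47·6.58)/(0.151+2.47·2.88)] = 0.06113·ln(16.40/7.253) = 0.04989 mol/dm³.
C_T = (C_{R0}−C_R)−C_S = 3.655 mol/dm³; S̃_{S/T} = 0.04989/3.655 = 0.0137.

0.0137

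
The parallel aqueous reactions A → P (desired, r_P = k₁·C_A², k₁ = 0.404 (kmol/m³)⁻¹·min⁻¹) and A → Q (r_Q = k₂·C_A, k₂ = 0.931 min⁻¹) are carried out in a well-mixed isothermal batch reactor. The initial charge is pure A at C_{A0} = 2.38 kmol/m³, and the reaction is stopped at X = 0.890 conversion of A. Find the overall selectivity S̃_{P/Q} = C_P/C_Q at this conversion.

0.527

C_A = C_{A0}(1−X) = 0.2618 kmol/m³.
Along a PFR/batch, dC_Q/dC_A = −r_Q/(r_P+r_Q) = −k₂/(k₂+k₁·C_A).
Integrating from C_{A0} to C_A: C_Q = (0.931/0.404)·ln[(0.931+0.404·2.38)/(0.931+0.404·0.262)] = 2.304·ln(1.893/1.037) = 1.387 kmol/m³.
Then C_P = (C_{A0}−C_A) − C_Q = 2.118 − 1.387 = 0.7314 kmol/m³.
S̃_{P/Q} = C_P/C_Q = 0.7314/1.387 = 0.527.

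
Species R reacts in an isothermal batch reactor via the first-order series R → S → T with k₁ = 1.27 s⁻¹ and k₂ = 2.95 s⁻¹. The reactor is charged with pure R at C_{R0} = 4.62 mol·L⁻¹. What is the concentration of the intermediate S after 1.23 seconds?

For first-order series with pure R initially, C_S(t) = k₁C_{R0}/(k₂−k₁)·(e^(−k₁t) − e^(−k₂t)).
e^(−k₁t) = e^(−1.27×1.23) = e^(−1.562) = 0.2097; e^(−k₂t) = e^(−3.629) = 0.02656.
C_S = 1.27×4.62/(2.95−1.27) × (0.2097−0.02656) = 3.492×0.1831 = 0.6396 mol·L⁻¹.

0.640 mol·L⁻¹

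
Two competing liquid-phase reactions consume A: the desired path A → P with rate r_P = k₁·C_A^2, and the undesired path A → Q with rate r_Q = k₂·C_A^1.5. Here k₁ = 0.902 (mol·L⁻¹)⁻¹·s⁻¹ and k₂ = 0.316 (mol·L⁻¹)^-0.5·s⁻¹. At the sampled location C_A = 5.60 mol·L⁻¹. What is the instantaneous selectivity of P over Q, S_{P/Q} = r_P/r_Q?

S_{P/Q} = r_P/r_Q = (k₁·C_A^2)/(k₂·C_A^1.5) = (k₁/k₂)·C_A^0.5.
= (0.902×5.600^2) / (0.316×5.600^1.5) = 28.29/4.188 = 6.75.

6.75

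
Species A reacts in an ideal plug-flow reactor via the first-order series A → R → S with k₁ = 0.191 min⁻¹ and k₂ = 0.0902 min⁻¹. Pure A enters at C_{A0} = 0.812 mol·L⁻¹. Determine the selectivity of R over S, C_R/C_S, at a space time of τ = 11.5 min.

1.08

The intermediate concentration in a first-order A→B→C sequence is C_R = k₁C_{A0}(e^(−k₁τ) − e^(−k₂τ))/(k₂−k₁).
e^(−k₁τ) = e^(−0.191×11.5) = e^(−2.196) = 0.1112; e^(−k₂τ) = e^(−1.037) = 0.3544.
C_R = 0.191×0.812/(0.0902−0.191) × (0.1112−0.3544) = (-1.539)×(-0.2432) = 0.3742 mol·L⁻¹.
C_A = C_{A0}e^(−k₁τ) = 0.09029 mol·L⁻¹, so C_S = C_{A0}−C_A−C_R = 0.3475 mol·L⁻¹; C_R/C_S = 1.08.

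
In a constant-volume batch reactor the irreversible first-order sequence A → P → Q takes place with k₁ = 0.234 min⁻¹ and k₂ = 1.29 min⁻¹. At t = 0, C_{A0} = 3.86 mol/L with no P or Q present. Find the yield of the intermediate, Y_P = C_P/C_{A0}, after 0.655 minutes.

The intermediate concentration in a first-order A→B→C sequence is C_P = k₁C_{A0}(e^(−k₁t) − e^(−k₂t))/(k₂−k₁).
e^(−k₁t) = e^(−0.234×0.655) = e^(−0.1533) = 0.8579; e^(−k₂t) = e^(−0.8450) = 0.4296.
C_P = 0.234×3.86/(1.29−0.234) × (0.8579−0.4296) = 0.8553×0.4283 = 0.3664 mol/L.
Y_P = C_P/C_{A0} = 0.3664/3.86 = 0.0949.

0.0949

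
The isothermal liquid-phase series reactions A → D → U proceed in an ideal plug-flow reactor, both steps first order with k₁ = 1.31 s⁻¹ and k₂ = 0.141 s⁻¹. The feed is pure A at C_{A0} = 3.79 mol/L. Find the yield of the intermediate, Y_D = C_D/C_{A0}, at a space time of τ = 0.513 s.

0.470

For first-order series with pure A initially, C_D(τ) = k₁C_{A0}/(k₂−k₁)·(e^(−k₁τ) − e^(−k₂τ)).
e^(−k₁τ) = e^(−1.31×0.513) = e^(−0.6720) = 0.5107; e^(−k₂τ) = e^(−0.07233) = 0.9302.
C_D = 1.31×3.79/(0.141−1.31) × (0.5107−0.9302) = (-4.247)×(-0.4196) = 1.782 mol/L.
Y_D = C_D/C_{A0} = 1.782/3.79 = 0.470.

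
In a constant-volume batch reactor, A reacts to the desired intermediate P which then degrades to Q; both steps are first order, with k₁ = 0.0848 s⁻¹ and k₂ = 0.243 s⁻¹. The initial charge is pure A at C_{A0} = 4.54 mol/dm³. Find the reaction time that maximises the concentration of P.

Setting dC_P/dt = 0 gives t_opt = ln(k₂/k₁)/(k₂−k₁).
= ln(0.243/0.0848)/(0.243−0.0848) = ln(2.866)/0.1582 = 1.053/0.1582 = 6.65 s.

6.65 s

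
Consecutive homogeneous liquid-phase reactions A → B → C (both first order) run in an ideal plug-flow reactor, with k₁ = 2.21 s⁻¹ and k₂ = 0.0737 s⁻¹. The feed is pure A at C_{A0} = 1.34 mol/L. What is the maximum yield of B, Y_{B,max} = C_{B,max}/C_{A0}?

At the optimum, C_{B,max}/C_{A0} = (k₁/k₂)^[k₂/(k₂−k₁)].
= (2.21/0.0737)^(0.0737/(0.0737−2.21)) = (29.99)^(-0.03450) = 0.8893.

0.889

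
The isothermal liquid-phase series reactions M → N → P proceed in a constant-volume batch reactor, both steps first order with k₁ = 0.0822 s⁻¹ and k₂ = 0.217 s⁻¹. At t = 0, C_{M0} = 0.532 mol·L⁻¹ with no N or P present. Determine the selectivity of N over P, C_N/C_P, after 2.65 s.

3.04

Solving the coupled first-order balances gives C_N(t) = [k₁/(k₂−k₁)]·C_{M0}·(e^(−k₁t) − e^(−k₂t)).
e^(−k₁t) = e^(−0.0822×2.65) = e^(−0.2178) = 0.8043; e^(−k₂t) = e^(−0.5750) = 0.5627.
C_N = 0.0822×0.532/(0.217−0.0822) × (0.8043−0.5627) = 0.3244×0.2416 = 0.07837 mol·L⁻¹.
C_M = C_{M0}e^(−k₁t) = 0.4279 mol·L⁻¹, so C_P = C_{M0}−C_M−C_N = 0.02576 mol·L⁻¹; C_N/C_P = 3.04.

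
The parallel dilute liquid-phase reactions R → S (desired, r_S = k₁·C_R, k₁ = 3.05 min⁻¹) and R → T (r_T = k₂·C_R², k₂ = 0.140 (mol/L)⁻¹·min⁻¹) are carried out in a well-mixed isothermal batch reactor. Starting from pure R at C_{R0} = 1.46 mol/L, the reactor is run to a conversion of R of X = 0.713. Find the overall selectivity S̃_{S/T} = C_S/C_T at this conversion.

C_R = C_{R0}(1−X) = 0.4190 mol/L.
Along a PFR/batch, dC_S/dC_R = −r_S/(r_S+r_T) = −k₁/(k₁+k₂·C_R).
Integrating from C_{R0} to C_R: C_S = (3.05/0.140)·ln[(3.05+0.140·1.46)/(3.05+0.140·0.419)] = 21.79·ln(3.254/3.109) = 0.9981 mol/L.
C_T = (C_{R0}−C_R)−C_S = 0.04286 mol/L; S̃_{S/T} = 0.9981/0.04286 = 23.3.

23.3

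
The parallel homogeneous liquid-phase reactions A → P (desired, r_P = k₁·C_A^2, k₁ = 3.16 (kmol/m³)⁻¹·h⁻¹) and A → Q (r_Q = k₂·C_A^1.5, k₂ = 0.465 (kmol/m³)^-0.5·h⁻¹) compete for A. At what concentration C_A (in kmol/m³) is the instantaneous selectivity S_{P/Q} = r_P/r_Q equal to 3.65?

0.288 kmol/m³

S_{P/Q} = (k₁/k₂)·C_A^0.5 ⇒ C_A = (S·k₂/k₁)^(2).
= (3.65×0.465/3.16)^(2) = (0.5371)^(2) = 0.288 kmol/m³.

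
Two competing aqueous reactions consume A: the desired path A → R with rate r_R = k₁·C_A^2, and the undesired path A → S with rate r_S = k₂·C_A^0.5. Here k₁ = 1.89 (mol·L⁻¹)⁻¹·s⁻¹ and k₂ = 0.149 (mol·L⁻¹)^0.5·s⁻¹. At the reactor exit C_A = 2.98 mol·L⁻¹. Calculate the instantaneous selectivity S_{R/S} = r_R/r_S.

S_{R/S} = r_R/r_S = (k₁·C_A^2)/(k₂·C_A^0.5) = (k₁/k₂)·C_A^1.5.
= (1.89×2.980^2) / (0.149×2.980^0.5) = 16.78/0.2572 = 65.3.

65.3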